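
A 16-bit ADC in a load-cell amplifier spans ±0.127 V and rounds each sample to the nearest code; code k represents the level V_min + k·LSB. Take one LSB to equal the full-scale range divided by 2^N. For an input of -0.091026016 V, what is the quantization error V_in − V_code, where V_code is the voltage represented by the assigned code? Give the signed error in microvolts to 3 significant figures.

−0.564 µV

Full-scale range = 0.127 V − (-0.127 V) = 0.254 V. LSB = 0.254 V / 2^16 ≈ 3.876 µV.
Position in LSBs: (-0.091026016 − (-0.127)) × 65536/0.254 = 9281.8544; rounding gives k = 9282.
Reconstructed level: -0.127 + 9282 × 0.254/65536 V = -0.091025451660 V.
e = -0.091026016 − (-0.091025451660) = −0.564 µV.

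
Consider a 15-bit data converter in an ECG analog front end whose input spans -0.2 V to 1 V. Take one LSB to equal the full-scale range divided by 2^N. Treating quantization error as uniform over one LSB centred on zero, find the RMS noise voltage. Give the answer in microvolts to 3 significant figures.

10.6 µV

Range = 1 − (-0.2) = 1.2 V.
One LSB is 1.2 V / 32768 = 36.621 µV.
For a uniform distribution on [−LSB/2, +LSB/2], V_rms = LSB/√12 = 36.621 µV/3.4641 = 10.6 µV.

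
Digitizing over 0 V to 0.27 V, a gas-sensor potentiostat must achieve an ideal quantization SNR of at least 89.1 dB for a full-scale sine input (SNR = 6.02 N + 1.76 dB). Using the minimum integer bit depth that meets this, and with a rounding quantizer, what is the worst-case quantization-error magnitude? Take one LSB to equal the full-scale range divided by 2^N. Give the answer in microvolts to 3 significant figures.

Span = 0.27 V.
6.02 N + 1.76 ≥ 89.1 gives N ≥ 14.508, so the minimum integer is 15.
LSB = 0.27 V / 2^15 = 8.2397 µV.
|e|_max = LSB/2 = 4.12 µV.

4.12 µV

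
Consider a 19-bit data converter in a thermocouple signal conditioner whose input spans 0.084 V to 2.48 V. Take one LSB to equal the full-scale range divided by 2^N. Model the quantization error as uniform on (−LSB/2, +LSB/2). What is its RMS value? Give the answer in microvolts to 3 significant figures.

1.32 µV

Range = 2.48 − (0.084) = 2.396 V.
Step size = 2.396/524288 V = 4.5700 µV.
V_rms = LSB/√12 = 4.5700 µV / √12 = 1.32 µV.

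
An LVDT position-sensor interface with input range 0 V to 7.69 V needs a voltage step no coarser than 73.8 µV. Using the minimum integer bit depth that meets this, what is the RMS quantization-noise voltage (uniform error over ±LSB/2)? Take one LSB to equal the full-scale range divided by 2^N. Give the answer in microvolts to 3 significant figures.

V_FS = 7.69 V.
Required number of levels: 7.69/73.8 µV = 104200; smallest N with 2^N ≥ that is 17.
One LSB is 7.69 V / 131072 = 58.670 µV.
σ_q = LSB/√12 = 58.670 µV/3.4641 = 16.9 µV.

16.9 µV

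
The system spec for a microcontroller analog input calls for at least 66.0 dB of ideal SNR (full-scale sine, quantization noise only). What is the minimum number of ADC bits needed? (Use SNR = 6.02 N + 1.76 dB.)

11 bits

Solving 6.02 N ≥ 66.0 − 1.76: N ≥ 10.671. Round up → N = 11.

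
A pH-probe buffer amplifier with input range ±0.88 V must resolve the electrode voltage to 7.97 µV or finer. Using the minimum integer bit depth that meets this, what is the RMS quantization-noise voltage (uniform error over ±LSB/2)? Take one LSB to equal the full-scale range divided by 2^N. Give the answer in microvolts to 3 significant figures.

Range = 0.88 − (-0.88) = 1.76 V.
Levels needed ≥ 1.76/7.97 µV = 220800. 2^18 = 262144 suffices, so N_min = 18.
LSB = 1.76 V / 2^18 = 6.7139 µV.
V_rms = LSB/√12 = 1.94 µV.

1.94 µV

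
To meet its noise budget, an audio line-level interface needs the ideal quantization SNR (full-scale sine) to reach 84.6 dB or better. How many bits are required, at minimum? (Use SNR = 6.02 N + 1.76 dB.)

14 bits

Required N = ⌈(84.6 − 1.76)/6.02⌉ = ⌈13.761⌉ = 14.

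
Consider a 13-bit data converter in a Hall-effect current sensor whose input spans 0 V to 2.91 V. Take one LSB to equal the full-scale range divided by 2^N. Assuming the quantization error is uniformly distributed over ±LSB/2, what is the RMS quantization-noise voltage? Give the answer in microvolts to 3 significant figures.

103 µV

Full-scale range = 2.91 V.
LSB = 2.91 V ÷ 2^13 = 2.91/8192 V = 355.22 µV.
V_rms = LSB/√12 = 355.22 µV / √12 = 103 µV.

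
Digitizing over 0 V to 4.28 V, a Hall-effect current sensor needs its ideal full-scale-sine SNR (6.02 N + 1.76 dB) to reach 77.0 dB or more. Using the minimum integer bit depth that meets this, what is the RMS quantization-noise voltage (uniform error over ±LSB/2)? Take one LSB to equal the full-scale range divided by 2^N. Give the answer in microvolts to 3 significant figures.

Span = 4.28 V.
Required N = ⌈(77.0 − 1.76)/6.02⌉ = ⌈12.498⌉ = 13.
Step size = 4.28/8192 V = 0.52246 mV.
V_rms = LSB/√12 = 151 µV.

151 µV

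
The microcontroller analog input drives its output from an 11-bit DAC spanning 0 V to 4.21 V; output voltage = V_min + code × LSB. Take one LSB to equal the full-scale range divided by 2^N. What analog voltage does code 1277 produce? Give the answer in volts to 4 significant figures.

Span = 4.21 V. LSB = 4.21 V / 2^11.
V_out = 0 + 1277 × (4.21/2048) V
      = 0 + 2.62508 = 2.62508 V.

2.625 V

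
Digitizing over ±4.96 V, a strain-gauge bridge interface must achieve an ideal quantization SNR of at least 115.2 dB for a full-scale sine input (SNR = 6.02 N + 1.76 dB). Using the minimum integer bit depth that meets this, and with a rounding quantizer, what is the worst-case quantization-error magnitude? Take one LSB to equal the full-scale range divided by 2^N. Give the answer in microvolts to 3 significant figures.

9.46 µV

Range = 4.96 − (-4.96) = 9.92 V.
Solving 6.02 N ≥ 115.2 − 1.76: N ≥ 18.844. Round up → N = 19.
LSB = 9.92 V ÷ 2^19 = 9.92/524288 V = 18.921 µV.
|e|_max = LSB/2 = 9.46 µV.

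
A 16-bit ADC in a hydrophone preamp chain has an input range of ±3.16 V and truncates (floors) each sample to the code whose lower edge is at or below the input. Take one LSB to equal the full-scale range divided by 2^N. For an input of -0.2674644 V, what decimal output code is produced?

29994

The full-scale span is 3.16 − (-3.16) = 6.32 V. LSB = 6.32 V / 2^16 ≈ 96.44 µV.
V_in − V_min = -0.2674644 − (-3.16) = 2.8925356 V.
Divide by LSB: 2.8925356 × 65536/6.32 = 29994.4957.
Truncating gives code 29994.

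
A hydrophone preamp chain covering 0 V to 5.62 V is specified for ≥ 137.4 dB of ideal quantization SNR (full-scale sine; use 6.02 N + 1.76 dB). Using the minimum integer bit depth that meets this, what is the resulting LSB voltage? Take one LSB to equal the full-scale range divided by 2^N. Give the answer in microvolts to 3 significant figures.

Range is 5.62 V.
Solving 6.02 N ≥ 137.4 − 1.76: N ≥ 22.532. Round up → N = 23.
Step size = 5.62/8388608 V = 0.670 µV.

0.670 µV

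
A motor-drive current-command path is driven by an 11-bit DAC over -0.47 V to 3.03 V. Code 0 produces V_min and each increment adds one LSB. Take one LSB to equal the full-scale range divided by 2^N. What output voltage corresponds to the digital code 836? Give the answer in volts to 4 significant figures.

Full-scale range = 3.03 V − (-0.47 V) = 3.5 V. LSB = 3.5 V / 2^11.
V_out = V_min + code × LSB = -0.47 V + 836 × 3.5 V / 2048
      = -0.47 + 1.42871 = 0.958711 V.

0.9587 V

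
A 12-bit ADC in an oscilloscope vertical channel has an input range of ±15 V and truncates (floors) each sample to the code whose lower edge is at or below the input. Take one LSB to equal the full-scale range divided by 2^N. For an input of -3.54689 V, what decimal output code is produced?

1563

The full-scale span is 15 − (-15) = 30 V. LSB = 30 V / 2^12 ≈ 7.324 mV.
V_in − V_min = -3.54689 − (-15) = 11.45311 V.
Divide by LSB: 11.45311 × 4096/30 = 1563.7313.
Truncating gives code 1563.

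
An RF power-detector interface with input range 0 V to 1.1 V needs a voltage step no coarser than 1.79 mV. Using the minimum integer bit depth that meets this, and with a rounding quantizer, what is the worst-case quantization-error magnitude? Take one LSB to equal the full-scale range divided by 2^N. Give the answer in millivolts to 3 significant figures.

V_FS = 1.1 V.
Need 2^N ≥ 1.1 V / 1.79 mV = 614.5 → N_min = 10.
One LSB is 1.1 V / 1024 = 1.0742 mV.
|e|_max = LSB/2 = 0.537 mV.

0.537 mV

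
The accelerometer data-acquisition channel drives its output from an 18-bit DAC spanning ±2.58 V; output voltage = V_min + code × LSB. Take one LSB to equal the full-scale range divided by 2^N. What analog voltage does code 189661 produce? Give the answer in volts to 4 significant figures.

1.153 V

Span: 2.58 V − (-2.58 V) = 5.16 V. LSB = 5.16 V / 2^18.
Output = V_min + (189661/262144) × range = -2.58 + 0.723499 × 5.16 V
      = -2.58 V + 3.73326 V = 1.15326 V.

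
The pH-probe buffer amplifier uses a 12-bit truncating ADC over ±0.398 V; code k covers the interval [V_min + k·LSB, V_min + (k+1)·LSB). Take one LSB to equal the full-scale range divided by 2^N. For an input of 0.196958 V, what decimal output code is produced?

3061

Range = 0.398 − (-0.398) = 0.796 V. LSB = 0.796 V / 2^12 ≈ 194.3 µV.
V_in − V_min = 0.196958 − (-0.398) = 0.594958 V.
Divide by LSB: 0.594958 × 4096/0.796 = 3061.4924.
Truncating gives code 3061.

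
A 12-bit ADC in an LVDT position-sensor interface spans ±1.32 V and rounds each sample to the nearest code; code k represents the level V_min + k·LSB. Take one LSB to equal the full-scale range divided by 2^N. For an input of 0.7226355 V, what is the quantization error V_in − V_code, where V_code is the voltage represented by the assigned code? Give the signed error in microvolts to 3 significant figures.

+116 µV

Full-scale range = 1.32 V − (-1.32 V) = 2.64 V. LSB = 2.64 V / 2^12 ≈ 0.6445 mV.
Position in LSBs: (0.7226355 − (-1.32)) × 4096/2.64 = 3169.1799; rounding gives k = 3169.
V_code = -1.32 + (3169/4096) × 2.64 = 0.7225195313 V.
Error = V_in − V_code = 0.7226355 − (0.7225195313) = +116 µV.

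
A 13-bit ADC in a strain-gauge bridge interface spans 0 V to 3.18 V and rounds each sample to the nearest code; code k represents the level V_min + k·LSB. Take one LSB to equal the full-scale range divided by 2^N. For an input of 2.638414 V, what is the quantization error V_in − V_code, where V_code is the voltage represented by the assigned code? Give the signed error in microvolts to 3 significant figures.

Span = 3.18 V. LSB = 3.18 V / 2^13 ≈ 388.2 µV.
Position in LSBs: (2.638414 − (0)) × 8192/3.18 = 6796.8200; rounding gives k = 6797.
V_code = 0 + (6797/8192) × 3.18 = 2.638483887 V.
e = 2.638414 − (2.638483887) = −69.9 µV.

−69.9 µV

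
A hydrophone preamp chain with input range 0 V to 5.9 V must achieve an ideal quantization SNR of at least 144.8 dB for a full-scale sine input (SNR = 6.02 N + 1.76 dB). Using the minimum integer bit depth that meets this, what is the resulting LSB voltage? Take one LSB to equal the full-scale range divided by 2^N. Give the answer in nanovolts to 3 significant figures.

Span = 5.9 V.
N ≥ (144.8 − 1.76)/6.02 = 23.761 → N_min = 24.
Step size = 5.9/16777216 V = 352 nV.

352 nV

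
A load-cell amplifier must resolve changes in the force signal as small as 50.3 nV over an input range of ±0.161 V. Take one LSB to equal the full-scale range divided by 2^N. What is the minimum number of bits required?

23 bits

Range = 0.161 − (-0.161) = 0.322 V.
Levels needed ≥ 0.322/50.3 nV = 6.402e6. 2^23 = 8388608 suffices, so N_min = 23.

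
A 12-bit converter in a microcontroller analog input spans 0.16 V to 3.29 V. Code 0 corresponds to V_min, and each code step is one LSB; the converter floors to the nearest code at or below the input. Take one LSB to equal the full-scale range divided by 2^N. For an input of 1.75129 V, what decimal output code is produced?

The full-scale span is 3.29 − (0.16) = 3.13 V. LSB = 3.13 V / 2^12 ≈ 0.7642 mV.
code = ⌊(V_in − V_min)/LSB⌋ = ⌊(V_in − V_min) × 2^12 / range⌋
     = ⌊(1.75129 − (0.16)) × 4096 / 3.13⌋ = ⌊1.59129 × 4096/3.13⌋
     = ⌊2082.404⌋ = 2082.

2082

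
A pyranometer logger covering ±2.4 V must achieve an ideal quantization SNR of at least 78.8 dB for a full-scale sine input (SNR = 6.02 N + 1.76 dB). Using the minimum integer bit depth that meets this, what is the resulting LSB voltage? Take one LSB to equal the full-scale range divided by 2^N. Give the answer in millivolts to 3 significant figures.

0.586 mV

Full-scale range = 2.4 V − (-2.4 V) = 4.8 V.
6.02 N + 1.76 ≥ 78.8 gives N ≥ 12.797, so the minimum integer is 13.
LSB = 4.8 V ÷ 2^13 = 4.8/8192 V = 0.586 mV.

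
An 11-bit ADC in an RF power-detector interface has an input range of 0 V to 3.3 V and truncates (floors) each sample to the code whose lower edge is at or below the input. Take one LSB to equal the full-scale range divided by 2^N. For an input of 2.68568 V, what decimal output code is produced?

Span = 3.3 V. LSB = 3.3 V / 2^11 ≈ 1.611 mV.
code = ⌊(V_in − V_min)/LSB⌋ = ⌊(V_in − V_min) × 2^11 / range⌋
     = ⌊(2.68568 − (0)) × 2048 / 3.3⌋ = ⌊2.68568 × 2048/3.3⌋
     = ⌊1666.749⌋ = 1666.

1666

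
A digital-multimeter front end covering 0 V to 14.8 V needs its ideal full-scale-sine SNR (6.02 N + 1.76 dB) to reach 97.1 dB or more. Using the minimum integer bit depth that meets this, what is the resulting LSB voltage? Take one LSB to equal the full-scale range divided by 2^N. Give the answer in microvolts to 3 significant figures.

Span = 14.8 V.
Required N = ⌈(97.1 − 1.76)/6.02⌉ = ⌈15.837⌉ = 16.
One LSB is 14.8 V / 65536 = 226 µV.

226 µV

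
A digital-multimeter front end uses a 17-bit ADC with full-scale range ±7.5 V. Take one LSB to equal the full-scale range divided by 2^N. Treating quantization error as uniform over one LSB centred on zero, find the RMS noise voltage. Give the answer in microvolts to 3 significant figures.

33.0 µV

Span: 7.5 V − (-7.5 V) = 15 V.
LSB = 15 V ÷ 2^17 = 15/131072 V = 114.44 µV.
V_rms = LSB/√12 = 114.44 µV / √12 = 33.0 µV.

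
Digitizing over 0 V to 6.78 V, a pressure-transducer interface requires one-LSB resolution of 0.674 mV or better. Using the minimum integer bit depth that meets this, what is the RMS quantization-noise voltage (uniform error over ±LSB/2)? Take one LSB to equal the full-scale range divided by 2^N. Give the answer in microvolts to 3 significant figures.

119 µV

Range is 6.78 V.
6.78 V / 0.674 mV = 10060. Since 2^13 = 8192 and 2^14 = 16384, N = 14.
One LSB is 6.78 V / 16384 = 413.82 µV.
RMS noise = LSB/√12 = 119 µV.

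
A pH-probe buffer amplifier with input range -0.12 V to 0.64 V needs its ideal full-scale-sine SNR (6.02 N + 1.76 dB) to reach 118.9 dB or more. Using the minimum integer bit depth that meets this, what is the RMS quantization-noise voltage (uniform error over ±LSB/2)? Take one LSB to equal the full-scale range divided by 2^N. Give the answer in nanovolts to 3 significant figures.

209 nV

Range = 0.64 − (-0.12) = 0.76 V.
N ≥ (118.9 − 1.76)/6.02 = 19.458 → N_min = 20.
One LSB is 0.76 V / 1048576 = 0.72479 µV.
σ_q = LSB/√12 = 0.72479 µV/3.4641 = 209 nV.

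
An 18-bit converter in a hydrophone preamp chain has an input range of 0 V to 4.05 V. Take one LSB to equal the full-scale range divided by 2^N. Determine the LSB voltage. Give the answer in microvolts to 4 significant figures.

Span = 4.05 V.
Number of codes = 2^18 = 262144.
One LSB is 4.05 V / 262144 = 15.45 µV.

15.45 µV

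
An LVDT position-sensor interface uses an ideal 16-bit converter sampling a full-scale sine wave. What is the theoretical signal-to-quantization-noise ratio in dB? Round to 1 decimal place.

98.1 dB

Ideal quantization SNR: 6.02 × 16 + 1.76 dB = 98.1 dB.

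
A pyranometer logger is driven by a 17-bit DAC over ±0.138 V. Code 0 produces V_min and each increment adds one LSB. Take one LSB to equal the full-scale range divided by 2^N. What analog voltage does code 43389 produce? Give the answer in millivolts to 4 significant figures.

Span: 0.138 V − (-0.138 V) = 0.276 V. LSB = 0.276 V / 2^17.
V_out = V_min + code × LSB = -0.138 V + 43389 × 0.276 V / 131072
      = -0.138 + 0.0913648 = -0.0466352 V.

-46.64 mV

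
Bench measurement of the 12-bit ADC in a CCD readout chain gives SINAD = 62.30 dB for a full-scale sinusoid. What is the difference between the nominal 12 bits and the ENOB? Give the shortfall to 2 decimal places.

1.94 bits

N_eff = (62.30 − 1.76)/6.02 = 10.0565 bits.
Lost resolution: 12 − 10.0565 = 1.9435 bits.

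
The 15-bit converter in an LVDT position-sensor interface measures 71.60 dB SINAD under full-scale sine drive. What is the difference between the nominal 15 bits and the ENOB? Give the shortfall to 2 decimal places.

N_eff = (71.60 − 1.76)/6.02 = 11.6013 bits.
Lost resolution: 15 − 11.6013 = 3.3987 bits.

3.40 bits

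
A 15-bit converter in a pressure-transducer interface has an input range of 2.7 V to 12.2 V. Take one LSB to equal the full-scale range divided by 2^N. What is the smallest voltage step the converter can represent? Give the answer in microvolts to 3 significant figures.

290 µV

Range = 12.2 − (2.7) = 9.5 V.
2^15 = 32768 levels.
LSB = 9.5 V ÷ 2^15 = 9.5/32768 V = 290 µV.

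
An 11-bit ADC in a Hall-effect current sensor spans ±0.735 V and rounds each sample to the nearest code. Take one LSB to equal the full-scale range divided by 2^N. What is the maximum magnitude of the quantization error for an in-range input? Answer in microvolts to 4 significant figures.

358.9 µV

The full-scale span is 0.735 − (-0.735) = 1.47 V.
Step size = 1.47/2048 V = 0.717773 mV.
Worst-case error for round-to-nearest is half an LSB: 358.9 µV.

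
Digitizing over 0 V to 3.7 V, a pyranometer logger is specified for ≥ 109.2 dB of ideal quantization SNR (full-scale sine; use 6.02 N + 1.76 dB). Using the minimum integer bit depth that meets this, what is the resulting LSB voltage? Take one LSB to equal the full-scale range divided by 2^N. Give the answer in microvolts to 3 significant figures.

Range is 3.7 V.
N ≥ (109.2 − 1.76)/6.02 = 17.847 → N_min = 18.
One LSB is 3.7 V / 262144 = 14.1 µV.

14.1 µV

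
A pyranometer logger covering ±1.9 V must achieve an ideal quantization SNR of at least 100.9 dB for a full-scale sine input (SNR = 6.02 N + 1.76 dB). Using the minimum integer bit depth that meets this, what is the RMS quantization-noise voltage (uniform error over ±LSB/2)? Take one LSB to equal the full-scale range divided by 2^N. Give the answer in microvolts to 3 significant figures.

Span: 1.9 V − (-1.9 V) = 3.8 V.
Solving 6.02 N ≥ 100.9 − 1.76: N ≥ 16.468. Round up → N = 17.
LSB = 3.8 V / 2^17 = 28.992 µV.
σ_q = LSB/√12 = 28.992 µV/3.4641 = 8.37 µV.

8.37 µV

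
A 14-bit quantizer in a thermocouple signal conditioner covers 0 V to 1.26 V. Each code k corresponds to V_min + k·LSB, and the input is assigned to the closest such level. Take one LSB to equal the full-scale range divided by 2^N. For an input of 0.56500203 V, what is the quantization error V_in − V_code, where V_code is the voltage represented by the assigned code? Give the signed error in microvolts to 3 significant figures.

Span = 1.26 V. LSB = 1.26 V / 2^14 ≈ 76.90 µV.
(V_in − V_min)/LSB = (0.56500203 − (0)) × 16384/1.26 = 7346.8200 → nearest code k = 7347.
V_code = V_min + k × range/2^14 = 0 + 7347 × 1.26/16384 = 0.56501586914 V.
V_in − V_code = 0.56500203 − (0.56501586914) = −13.8 µV.

−13.8 µV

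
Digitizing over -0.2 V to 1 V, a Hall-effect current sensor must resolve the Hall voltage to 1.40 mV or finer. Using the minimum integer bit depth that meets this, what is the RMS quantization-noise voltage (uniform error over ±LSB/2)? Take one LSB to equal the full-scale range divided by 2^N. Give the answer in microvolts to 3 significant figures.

The full-scale span is 1 − (-0.2) = 1.2 V.
Required number of levels: 1.2/1.40 mV = 857.14; smallest N with 2^N ≥ that is 10.
Step size = 1.2/1024 V = 1.1719 mV.
V_rms = LSB/√12 = 338 µV.

338 µV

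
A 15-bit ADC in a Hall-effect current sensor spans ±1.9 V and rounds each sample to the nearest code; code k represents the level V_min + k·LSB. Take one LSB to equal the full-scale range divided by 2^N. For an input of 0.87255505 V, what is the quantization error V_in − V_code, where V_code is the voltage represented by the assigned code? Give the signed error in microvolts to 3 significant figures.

Range = 1.9 − (-1.9) = 3.8 V. LSB = 3.8 V / 2^15 ≈ 116.0 µV.
Position in LSBs: (0.87255505 − (-1.9)) × 32768/3.8 = 23908.1800; rounding gives k = 23908.
Reconstructed level: -1.9 + 23908 × 3.8/32768 V = 0.87253417969 V.
V_in − V_code = 0.87255505 − (0.87253417969) = +20.9 µV.

+20.9 µV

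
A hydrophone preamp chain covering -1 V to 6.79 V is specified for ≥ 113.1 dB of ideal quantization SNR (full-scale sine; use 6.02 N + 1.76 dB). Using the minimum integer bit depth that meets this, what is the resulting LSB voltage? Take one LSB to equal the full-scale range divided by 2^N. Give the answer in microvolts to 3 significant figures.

14.9 µV

Full-scale range = 6.79 V − (-1 V) = 7.79 V.
6.02 N + 1.76 ≥ 113.1 gives N ≥ 18.495, so the minimum integer is 19.
LSB = 7.79 V ÷ 2^19 = 7.79/524288 V = 14.9 µV.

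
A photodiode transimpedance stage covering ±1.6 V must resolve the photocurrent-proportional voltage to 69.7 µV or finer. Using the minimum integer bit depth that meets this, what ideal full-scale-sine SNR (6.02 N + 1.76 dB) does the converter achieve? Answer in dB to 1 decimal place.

98.1 dB

Span: 1.6 V − (-1.6 V) = 3.2 V.
Required number of levels: 3.2/69.7 µV = 45911; smallest N with 2^N ≥ that is 16.
Ideal SNR at N = 16: 6.02·16 + 1.76 = 98.1 dB.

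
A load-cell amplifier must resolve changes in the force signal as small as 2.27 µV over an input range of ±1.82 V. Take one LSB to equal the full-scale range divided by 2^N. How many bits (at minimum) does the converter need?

The full-scale span is 1.82 − (-1.82) = 3.64 V.
Required number of levels: 3.64/2.27 µV = 1.6035e6; smallest N with 2^N ≥ that is 21.

21 bits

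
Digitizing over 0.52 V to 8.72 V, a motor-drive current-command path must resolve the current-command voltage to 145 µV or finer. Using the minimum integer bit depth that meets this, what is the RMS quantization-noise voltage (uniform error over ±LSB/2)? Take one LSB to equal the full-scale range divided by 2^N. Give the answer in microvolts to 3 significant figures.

36.1 µV

Span: 8.72 V − (0.52 V) = 8.2 V.
8.2 V / 145 µV = 56550. Since 2^15 = 32768 and 2^16 = 65536, N = 16.
LSB = 8.2 V / 2^16 = 125.12 µV.
σ_q = LSB/√12 = 125.12 µV/3.4641 = 36.1 µV.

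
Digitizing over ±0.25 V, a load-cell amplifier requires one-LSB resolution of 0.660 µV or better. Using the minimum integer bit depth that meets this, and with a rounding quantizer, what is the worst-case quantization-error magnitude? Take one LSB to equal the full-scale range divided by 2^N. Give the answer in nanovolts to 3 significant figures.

238 nV

Full-scale range = 0.25 V − (-0.25 V) = 0.5 V.
Required number of levels: 0.5/0.660 µV = 757580; smallest N with 2^N ≥ that is 20.
LSB = 0.5 V ÷ 2^20 = 0.5/1048576 V = 476.84 nV.
Half an LSB is 238 nV.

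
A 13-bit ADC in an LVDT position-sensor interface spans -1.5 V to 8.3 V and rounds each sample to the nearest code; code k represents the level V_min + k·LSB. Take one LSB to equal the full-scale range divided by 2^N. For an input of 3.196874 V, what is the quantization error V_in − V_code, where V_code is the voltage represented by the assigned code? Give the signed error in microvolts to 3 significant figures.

Span: 8.3 V − (-1.5 V) = 9.8 V. LSB = 9.8 V / 2^13 ≈ 1.196 mV.
(3.196874 − (-1.5)) / LSB = 4.696874 × 8192/9.8 = 3926.2032. Nearest integer: k = 3926.
V_code = V_min + k × range/2^13 = -1.5 + 3926 × 9.8/8192 = 3.196630859 V.
e = 3.196874 − (3.196630859) = +243 µV.

+243 µV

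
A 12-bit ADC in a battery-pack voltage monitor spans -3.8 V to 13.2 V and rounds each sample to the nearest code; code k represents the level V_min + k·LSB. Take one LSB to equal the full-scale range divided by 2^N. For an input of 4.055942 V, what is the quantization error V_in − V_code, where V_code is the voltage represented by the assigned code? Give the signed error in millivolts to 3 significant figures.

Range = 13.2 − (-3.8) = 17 V. LSB = 17 V / 2^12 ≈ 4.150 mV.
Position in LSBs: (4.055942 − (-3.8)) × 4096/17 = 1892.8199; rounding gives k = 1893.
V_code = V_min + k × range/2^12 = -3.8 + 1893 × 17/4096 = 4.056689453 V.
e = 4.055942 − (4.056689453) = −0.747 mV.

−0.747 mV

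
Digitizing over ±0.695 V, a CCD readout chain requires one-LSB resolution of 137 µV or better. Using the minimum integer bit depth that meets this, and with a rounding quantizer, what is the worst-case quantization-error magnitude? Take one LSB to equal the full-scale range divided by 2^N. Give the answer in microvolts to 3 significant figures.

42.4 µV

The full-scale span is 0.695 − (-0.695) = 1.39 V.
Need 2^N ≥ 1.39 V / 137 µV = 10150 → N_min = 14.
LSB = 1.39 V ÷ 2^14 = 1.39/16384 V = 84.839 µV.
|e|_max = LSB/2 = 42.4 µV.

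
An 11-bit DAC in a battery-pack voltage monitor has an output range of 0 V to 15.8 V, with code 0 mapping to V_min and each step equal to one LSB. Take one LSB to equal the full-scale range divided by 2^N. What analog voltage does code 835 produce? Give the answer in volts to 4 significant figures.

Range is 15.8 V. LSB = 15.8 V / 2^11.
V_out = V_min + code × LSB = 0 V + 835 × 15.8 V / 2048
      = 0 V + 6.44189 V = 6.44189 V.

6.442 V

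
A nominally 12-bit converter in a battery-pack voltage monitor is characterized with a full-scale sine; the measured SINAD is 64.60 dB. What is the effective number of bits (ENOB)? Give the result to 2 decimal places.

ENOB = (SINAD − 1.76) / 6.02 = (64.60 − 1.76) / 6.02 = 62.84 / 6.02 = 10.4385.

10.44 bits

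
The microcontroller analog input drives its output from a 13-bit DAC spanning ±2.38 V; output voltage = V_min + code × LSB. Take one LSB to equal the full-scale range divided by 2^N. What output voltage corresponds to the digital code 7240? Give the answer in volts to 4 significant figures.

Full-scale range = 2.38 V − (-2.38 V) = 4.76 V. LSB = 4.76 V / 2^13.
V_out = -2.38 + 7240 × (4.76/8192) V
      = -2.38 + 4.20684 = 1.82684 V.

1.827 V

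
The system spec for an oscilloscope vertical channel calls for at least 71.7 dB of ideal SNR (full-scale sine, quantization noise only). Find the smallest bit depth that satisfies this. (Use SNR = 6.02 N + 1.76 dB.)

Required N = ⌈(71.7 − 1.76)/6.02⌉ = ⌈11.618⌉ = 12.

12 bits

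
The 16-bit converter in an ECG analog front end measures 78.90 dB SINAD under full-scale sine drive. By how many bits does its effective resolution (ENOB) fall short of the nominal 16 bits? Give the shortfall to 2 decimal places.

3.19 bits

Effective bits = (78.90 − 1.76)/6.02 = 12.8140.
16 − 12.8140 = 3.19 bits below nominal.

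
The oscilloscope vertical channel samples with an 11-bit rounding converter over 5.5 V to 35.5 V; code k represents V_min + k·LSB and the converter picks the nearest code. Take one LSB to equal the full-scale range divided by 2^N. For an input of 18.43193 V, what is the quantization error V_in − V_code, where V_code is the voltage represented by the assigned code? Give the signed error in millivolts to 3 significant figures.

−2.64 mV

Range = 35.5 − (5.5) = 30 V. LSB = 30 V / 2^11 ≈ 14.65 mV.
Position in LSBs: (18.43193 − (5.5)) × 2048/30 = 882.8198; rounding gives k = 883.
V_code = 5.5 + (883/2048) × 30 = 18.43457031 V.
Error = V_in − V_code = 18.43193 − (18.43457031) = −2.64 mV.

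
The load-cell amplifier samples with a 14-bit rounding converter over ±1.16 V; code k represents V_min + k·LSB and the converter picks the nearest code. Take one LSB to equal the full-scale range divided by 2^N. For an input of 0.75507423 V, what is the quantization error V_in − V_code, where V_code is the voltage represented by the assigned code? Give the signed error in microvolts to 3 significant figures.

Full-scale range = 1.16 V − (-1.16 V) = 2.32 V. LSB = 2.32 V / 2^14 ≈ 141.6 µV.
Position in LSBs: (0.75507423 − (-1.16)) × 16384/2.32 = 13524.3863; rounding gives k = 13524.
V_code = V_min + k × range/2^14 = -1.16 + 13524 × 2.32/16384 = 0.75501953125 V.
Error = V_in − V_code = 0.75507423 − (0.75501953125) = +54.7 µV.

+54.7 µV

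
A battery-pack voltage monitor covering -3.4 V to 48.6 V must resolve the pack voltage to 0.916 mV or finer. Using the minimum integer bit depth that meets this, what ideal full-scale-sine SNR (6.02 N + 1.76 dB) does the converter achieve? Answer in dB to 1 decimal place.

98.1 dB

Full-scale range = 48.6 V − (-3.4 V) = 52 V.
Required number of levels: 52/0.916 mV = 56769; smallest N with 2^N ≥ that is 16.
Ideal SNR at N = 16: 6.02·16 + 1.76 = 98.1 dB.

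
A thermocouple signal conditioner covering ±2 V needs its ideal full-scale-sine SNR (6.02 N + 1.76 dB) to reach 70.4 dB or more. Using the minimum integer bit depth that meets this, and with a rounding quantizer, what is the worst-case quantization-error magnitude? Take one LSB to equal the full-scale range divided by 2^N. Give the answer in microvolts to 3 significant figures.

Range = 2 − (-2) = 4 V.
6.02 N + 1.76 ≥ 70.4 gives N ≥ 11.402, so the minimum integer is 12.
One LSB is 4 V / 4096 = 0.97656 mV.
|e|_max = LSB/2 = 488 µV.

488 µV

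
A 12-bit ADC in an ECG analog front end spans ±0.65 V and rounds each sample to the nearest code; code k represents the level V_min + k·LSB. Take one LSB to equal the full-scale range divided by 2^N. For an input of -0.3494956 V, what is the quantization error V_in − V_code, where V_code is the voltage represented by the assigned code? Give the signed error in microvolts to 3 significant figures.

Range = 0.65 − (-0.65) = 1.3 V. LSB = 1.3 V / 2^12 ≈ 317.4 µV.
Position in LSBs: (-0.3494956 − (-0.65)) × 4096/1.3 = 946.8200; rounding gives k = 947.
Reconstructed level: -0.65 + 947 × 1.3/4096 V = -0.3494384766 V.
V_in − V_code = -0.3494956 − (-0.3494384766) = −57.1 µV.

−57.1 µV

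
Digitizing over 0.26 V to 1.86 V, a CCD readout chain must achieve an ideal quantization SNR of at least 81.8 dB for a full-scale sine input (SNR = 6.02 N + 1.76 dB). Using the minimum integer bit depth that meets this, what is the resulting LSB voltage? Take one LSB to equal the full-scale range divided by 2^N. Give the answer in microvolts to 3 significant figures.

The full-scale span is 1.86 − (0.26) = 1.6 V.
Required N = ⌈(81.8 − 1.76)/6.02⌉ = ⌈13.296⌉ = 14.
Step size = 1.6/16384 V = 97.7 µV.

97.7 µV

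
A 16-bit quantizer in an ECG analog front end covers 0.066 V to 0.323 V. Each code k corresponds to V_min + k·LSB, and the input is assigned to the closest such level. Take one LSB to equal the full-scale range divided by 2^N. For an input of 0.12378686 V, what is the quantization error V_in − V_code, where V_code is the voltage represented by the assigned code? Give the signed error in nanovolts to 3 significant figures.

−494 nV

Range = 0.323 − (0.066) = 0.257 V. LSB = 0.257 V / 2^16 ≈ 3.922 µV.
(0.12378686 − (0.066)) / LSB = 0.05778686 × 65536/0.257 = 14735.8742. Nearest integer: k = 14736.
Reconstructed level: 0.066 + 14736 × 0.257/65536 V = 0.12378735352 V.
e = 0.12378686 − (0.12378735352) = −494 nV.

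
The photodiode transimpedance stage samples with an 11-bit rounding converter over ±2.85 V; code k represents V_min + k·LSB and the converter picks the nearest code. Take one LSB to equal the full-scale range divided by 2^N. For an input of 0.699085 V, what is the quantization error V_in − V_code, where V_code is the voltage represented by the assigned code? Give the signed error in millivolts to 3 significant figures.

The full-scale span is 2.85 − (-2.85) = 5.7 V. LSB = 5.7 V / 2^11 ≈ 2.783 mV.
Position in LSBs: (0.699085 − (-2.85)) × 2048/5.7 = 1275.1800; rounding gives k = 1275.
Reconstructed level: -2.85 + 1275 × 5.7/2048 V = 0.6985839844 V.
Error = V_in − V_code = 0.699085 − (0.6985839844) = +0.501 mV.

+0.501 mV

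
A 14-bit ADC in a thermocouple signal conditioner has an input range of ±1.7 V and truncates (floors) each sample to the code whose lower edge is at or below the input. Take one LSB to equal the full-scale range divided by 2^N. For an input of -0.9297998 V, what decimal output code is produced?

Span: 1.7 V − (-1.7 V) = 3.4 V. LSB = 3.4 V / 2^14 ≈ 207.5 µV.
V_in − V_min = -0.9297998 − (-1.7) = 0.7702002 V.
Divide by LSB: 0.7702002 × 16384/3.4 = 3711.4588.
Truncating gives code 3711.

3711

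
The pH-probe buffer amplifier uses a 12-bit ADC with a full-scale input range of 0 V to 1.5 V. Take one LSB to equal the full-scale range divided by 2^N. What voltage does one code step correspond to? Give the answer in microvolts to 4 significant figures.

366.2 µV

Range is 1.5 V.
2^12 = 4096 levels.
LSB = 1.5 V ÷ 2^12 = 1.5/4096 V = 366.2 µV.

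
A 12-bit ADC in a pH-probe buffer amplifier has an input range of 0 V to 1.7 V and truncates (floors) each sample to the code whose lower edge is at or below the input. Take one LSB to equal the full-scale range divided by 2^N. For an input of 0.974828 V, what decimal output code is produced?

2348

Span = 1.7 V. LSB = 1.7 V / 2^12 ≈ 415.0 µV.
(V_in − V_min) × 2^12/range = (0.974828 − (0)) × 4096/1.7 = 2348.762.
Floor → code = 2348.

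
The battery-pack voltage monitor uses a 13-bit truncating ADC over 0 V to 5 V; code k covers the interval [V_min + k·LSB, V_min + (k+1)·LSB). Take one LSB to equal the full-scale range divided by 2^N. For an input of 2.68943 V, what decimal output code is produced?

4406

Full-scale range = 5 V. LSB = 5 V / 2^13 ≈ 0.6104 mV.
V_in − V_min = 2.68943 − (0) = 2.68943 V.
Divide by LSB: 2.68943 × 8192/5 = 4406.3621.
Truncating gives code 4406.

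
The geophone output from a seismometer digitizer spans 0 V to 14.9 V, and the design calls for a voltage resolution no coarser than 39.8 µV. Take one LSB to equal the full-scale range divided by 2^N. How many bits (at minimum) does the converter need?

19 bits

Span = 14.9 V.
14.9 V / 39.8 µV = 374400. Since 2^18 = 262144 and 2^19 = 524288, N = 19.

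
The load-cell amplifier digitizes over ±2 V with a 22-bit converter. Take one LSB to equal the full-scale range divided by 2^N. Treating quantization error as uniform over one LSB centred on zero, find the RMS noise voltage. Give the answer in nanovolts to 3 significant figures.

Range = 2 − (-2) = 4 V.
LSB = 4 V / 2^22 = 0.95367 µV.
V_rms = LSB/√12 = 0.95367 µV / √12 = 275 nV.

275 nV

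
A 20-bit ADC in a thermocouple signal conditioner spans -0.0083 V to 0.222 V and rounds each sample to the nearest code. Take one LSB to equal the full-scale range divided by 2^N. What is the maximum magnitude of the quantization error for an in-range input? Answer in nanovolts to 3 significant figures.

110 nV

The full-scale span is 0.222 − (-0.0083) = 0.2303 V.
One LSB is 0.2303 V / 1048576 = 219.63 nV.
|e|_max = LSB/2 = 110 nV.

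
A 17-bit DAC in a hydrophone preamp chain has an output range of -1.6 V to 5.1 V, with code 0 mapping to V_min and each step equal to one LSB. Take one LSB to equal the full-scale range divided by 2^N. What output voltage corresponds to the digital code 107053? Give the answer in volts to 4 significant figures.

The full-scale span is 5.1 − (-1.6) = 6.7 V. LSB = 6.7 V / 2^17.
V_out = V_min + code × LSB = -1.6 V + 107053 × 6.7 V / 131072
      = -1.6 + 5.47222 = 3.87222 V.

3.872 V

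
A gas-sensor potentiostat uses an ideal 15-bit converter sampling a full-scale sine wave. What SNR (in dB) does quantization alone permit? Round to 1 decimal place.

For an ideal N-bit converter with full-scale sine input, SNR = 6.02 N + 1.76 dB. SNR = 6.02 × 15 + 1.76 = 90.30 + 1.76 = 92.06 dB.

92.1 dB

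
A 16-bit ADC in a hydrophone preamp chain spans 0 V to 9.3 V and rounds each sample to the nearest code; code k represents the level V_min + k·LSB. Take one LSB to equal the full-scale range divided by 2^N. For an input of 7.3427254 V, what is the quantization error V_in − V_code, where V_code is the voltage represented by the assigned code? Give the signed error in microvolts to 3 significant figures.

+45.0 µV

Range is 9.3 V. LSB = 9.3 V / 2^16 ≈ 141.9 µV.
Position in LSBs: (7.3427254 − (0)) × 65536/9.3 = 51743.3174; rounding gives k = 51743.
V_code = 0 + (51743/65536) × 9.3 = 7.3426803589 V.
e = 7.3427254 − (7.3426803589) = +45.0 µV.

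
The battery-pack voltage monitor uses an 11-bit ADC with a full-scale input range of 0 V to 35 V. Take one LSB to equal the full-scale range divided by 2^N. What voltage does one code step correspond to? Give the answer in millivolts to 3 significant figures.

17.1 mV

Range is 35 V.
Number of codes = 2^11 = 2048.
LSB = 35 V ÷ 2^11 = 35/2048 V = 17.1 mV.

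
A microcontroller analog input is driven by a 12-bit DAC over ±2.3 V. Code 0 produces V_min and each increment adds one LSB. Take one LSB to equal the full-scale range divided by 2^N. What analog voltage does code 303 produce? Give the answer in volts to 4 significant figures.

Full-scale range = 2.3 V − (-2.3 V) = 4.6 V. LSB = 4.6 V / 2^12.
Output = V_min + (303/4096) × range = -2.3 + 0.0739746 × 4.6 V
      = -2.3 V + 0.340283 V = -1.95972 V.

-1.960 V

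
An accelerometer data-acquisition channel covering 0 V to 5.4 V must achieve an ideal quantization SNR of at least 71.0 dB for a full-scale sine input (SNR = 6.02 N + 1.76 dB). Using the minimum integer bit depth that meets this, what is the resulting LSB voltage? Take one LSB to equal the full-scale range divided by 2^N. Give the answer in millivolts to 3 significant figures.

1.32 mV

V_FS = 5.4 V.
Solving 6.02 N ≥ 71.0 − 1.76: N ≥ 11.502. Round up → N = 12.
Step size = 5.4/4096 V = 1.32 mV.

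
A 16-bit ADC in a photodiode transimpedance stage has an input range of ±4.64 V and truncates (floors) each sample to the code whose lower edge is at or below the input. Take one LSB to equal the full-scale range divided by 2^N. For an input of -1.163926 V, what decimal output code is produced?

24548

The full-scale span is 4.64 − (-4.64) = 9.28 V. LSB = 9.28 V / 2^16 ≈ 141.6 µV.
(V_in − V_min) × 2^16/range = (-1.163926 − (-4.64)) × 65536/9.28 = 24548.274.
Floor → code = 24548.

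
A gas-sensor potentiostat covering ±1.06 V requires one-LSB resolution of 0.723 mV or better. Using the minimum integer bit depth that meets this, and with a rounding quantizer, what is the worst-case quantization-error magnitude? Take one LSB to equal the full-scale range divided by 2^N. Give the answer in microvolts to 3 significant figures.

The full-scale span is 1.06 − (-1.06) = 2.12 V.
2.12 V / 0.723 mV = 2932. Since 2^11 = 2048 and 2^12 = 4096, N = 12.
LSB = 2.12 V ÷ 2^12 = 2.12/4096 V = 0.51758 mV.
Max error for round-to-nearest is LSB/2 = 259 µV.

259 µV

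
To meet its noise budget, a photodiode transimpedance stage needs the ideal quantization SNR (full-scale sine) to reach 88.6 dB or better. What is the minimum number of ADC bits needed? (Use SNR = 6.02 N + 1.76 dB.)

15 bits

N ≥ (88.6 − 1.76)/6.02 = 14.425 → N_min = 15.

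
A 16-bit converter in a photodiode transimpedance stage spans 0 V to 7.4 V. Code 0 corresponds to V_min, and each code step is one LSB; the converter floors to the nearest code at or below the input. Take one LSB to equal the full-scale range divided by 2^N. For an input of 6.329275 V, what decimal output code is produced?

Range is 7.4 V. LSB = 7.4 V / 2^16 ≈ 112.9 µV.
(V_in − V_min) × 2^16/range = (6.329275 − (0)) × 65536/7.4 = 56053.428.
Floor → code = 56053.

56053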